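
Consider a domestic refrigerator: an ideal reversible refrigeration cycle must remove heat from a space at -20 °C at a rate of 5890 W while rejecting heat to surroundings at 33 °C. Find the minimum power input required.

Ẇ_in ≈ 1230 W

T_H = 33 °C → 33 + 273.15 = 306.15 K.
T_C = -20 °C → -20 + 273.15 = 253.15 K.
The reversible coefficient of performance is COP_R = T_C/(T_H − T_C) = 253.15/53.00 = 4.7764.
W = Q_C/COP_R = 5890/4.7764 = 1230 W.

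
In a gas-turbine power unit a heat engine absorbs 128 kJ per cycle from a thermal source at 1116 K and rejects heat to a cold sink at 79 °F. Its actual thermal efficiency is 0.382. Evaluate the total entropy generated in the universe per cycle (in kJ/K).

T_C = 79 °F → (79 − 32) × 5/9 = 26.11 °C = 299.26 K.
W = η·Q_H = 0.382 × 128 = 48.90 kJ, so Q_C = Q_H − W = 79.10 kJ.
Entropy balance on the reservoirs: −Q_H/T_H = -0.1147 kJ/K, +Q_C/T_C = 0.2643 kJ/K.
ΔS_univ = −Q_H/T_H + Q_C/T_C = 0.1496 kJ/K (> 0, since η = 0.382 < η_Carnot = 0.732).

ΔS_univ ≈ 0.1496 kJ/K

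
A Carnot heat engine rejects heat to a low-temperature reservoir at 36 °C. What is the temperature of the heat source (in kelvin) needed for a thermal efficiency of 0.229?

T_C = 36 °C → 36 + 273.15 = 309.15 K.
From η = 1 − T_C/T_H, solving for T_H gives T_H = T_C/(1 − η) = 309.15/(1 − 0.229) = 401 K.

T_H ≈ 401 K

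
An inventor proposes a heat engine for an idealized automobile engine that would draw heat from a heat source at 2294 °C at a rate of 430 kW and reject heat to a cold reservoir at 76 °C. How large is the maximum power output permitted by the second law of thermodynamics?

T_H = 2294 °C → 2294 + 273.15 = 2567.15 K.
T_C = 76 °C → 76 + 273.15 = 349.15 K.
By the Carnot theorem, η_max = 1 − T_C/T_H = 1 − 349.15/2567.15 = 0.8640.
W_max = η_max · Q_H = 0.8640 × 430 = 372 kW.

Ẇ_max ≈ 372 kW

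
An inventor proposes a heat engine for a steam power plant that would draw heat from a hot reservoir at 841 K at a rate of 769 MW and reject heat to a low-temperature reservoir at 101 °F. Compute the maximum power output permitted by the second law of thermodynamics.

T_C = 101 °F → (101 − 32) × 5/9 = 38.33 °C = 311.48 K.
By the Carnot theorem, η_max = 1 − T_C/T_H = 1 − 311.48/841.00 = 0.6296.
W_max = η_max · Q_H = 0.6296 × 769 = 484 MW.

Ẇ_max ≈ 484 MW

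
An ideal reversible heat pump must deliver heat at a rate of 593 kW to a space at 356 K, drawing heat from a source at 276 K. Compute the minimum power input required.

COP_HP = T_H/(T_H − T_C) = 356.00/80.00 = 4.4500.
W = Q_H/COP_HP = 593/4.4500 = 133.3 kW.

Ẇ_in ≈ 133.3 kW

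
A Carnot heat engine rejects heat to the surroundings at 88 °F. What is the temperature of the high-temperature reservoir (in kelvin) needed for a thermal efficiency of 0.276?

T_C = 88 °F → (88 − 32) × 5/9 = 31.11 °C = 304.26 K.
From η = 1 − T_C/T_H, solving for T_H gives T_H = T_C/(1 − η) = 304.26/(1 − 0.276) = 420 K.

T_H ≈ 420 K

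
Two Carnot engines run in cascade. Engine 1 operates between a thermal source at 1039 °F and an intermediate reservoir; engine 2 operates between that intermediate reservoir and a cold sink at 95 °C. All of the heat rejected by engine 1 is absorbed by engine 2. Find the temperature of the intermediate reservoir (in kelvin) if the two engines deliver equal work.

T_H = 1039 °F → (1039 − 32) × 5/9 = 559.44 °C = 832.59 K.
T_C = 95 °C → 95 + 273.15 = 368.15 K.
For reversible stages Q_m = Q_H·(T_m/T_H). Setting W₁ = Q_H(1 − T_m/T_H) equal to W₂ = Q_m(1 − T_C/T_m) = Q_H·(T_m − T_C)/T_H gives T_H − T_m = T_m − T_C, so T_m = (T_H + T_C)/2 = (832.59 + 368.15)/2 = 600 K.

T_m ≈ 600 K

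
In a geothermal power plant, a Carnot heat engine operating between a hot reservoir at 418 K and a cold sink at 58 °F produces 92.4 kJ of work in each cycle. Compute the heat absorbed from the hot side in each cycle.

Q_H ≈ 296 kJ

T_C = 58 °F → (58 − 32) × 5/9 = 14.44 °C = 287.59 K.
Since the cycle is reversible, η = 1 − T_C/T_H = 1 − 287.59/418.00 = 0.3120.
Q_H = W/η = 92.4/0.3120 = 296 kJ.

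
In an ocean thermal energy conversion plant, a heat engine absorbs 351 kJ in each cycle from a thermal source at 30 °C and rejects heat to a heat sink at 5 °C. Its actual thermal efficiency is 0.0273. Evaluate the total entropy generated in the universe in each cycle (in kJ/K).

T_H = 30 °C → 30 + 273.15 = 303.15 K.
T_C = 5 °C → 5 + 273.15 = 278.15 K.
W = η·Q_H = 0.0273 × 351 = 9.582 kJ, so Q_C = Q_H − W = 341.4 kJ.
The hot reservoir loses entropy Q_H/T_H = 351/303.15 = 1.158 kJ/K; the cold reservoir gains Q_C/T_C = 341.4/278.15 = 1.227 kJ/K.
ΔS_univ = −Q_H/T_H + Q_C/T_C = 0.06962 kJ/K (> 0, since η = 0.0273 < η_Carnot = 0.082).

ΔS_univ ≈ 0.06962 kJ/K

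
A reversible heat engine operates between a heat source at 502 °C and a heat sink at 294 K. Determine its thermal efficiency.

T_H = 502 °C → 502 + 273.15 = 775.15 K.
Carnot efficiency: η = 1 − T_C/T_H = 1 − 294.00/775.15 = 0.6207.

η ≈ 0.6207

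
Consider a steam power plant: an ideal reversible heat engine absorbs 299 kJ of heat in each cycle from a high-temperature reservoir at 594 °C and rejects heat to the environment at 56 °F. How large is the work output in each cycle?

T_H = 594 °C → 594 + 273.15 = 867.15 K.
T_C = 56 °F → (56 − 32) × 5/9 = 13.33 °C = 286.48 K.
Carnot efficiency: η = 1 − T_C/T_H = 1 − 286.48/867.15 = 0.6696.
W = η·Q_H = 0.6696 × 299 = 200 kJ.

W ≈ 200 kJ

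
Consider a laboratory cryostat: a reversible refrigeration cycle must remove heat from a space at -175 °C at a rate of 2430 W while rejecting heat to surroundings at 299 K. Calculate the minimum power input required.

T_C = -175 °C → -175 + 273.15 = 98.15 K.
For a reversible refrigerator, COP_R = T_C/(T_H − T_C) = 98.15/200.85 = 0.4887.
W = Q_C/COP_R = 2430/0.4887 = 4970 W.

Ẇ_in ≈ 4970 W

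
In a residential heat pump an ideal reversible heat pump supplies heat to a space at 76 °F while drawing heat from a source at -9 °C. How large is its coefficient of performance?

T_H = 76 °F → (76 − 32) × 5/9 = 24.44 °C = 297.59 K.
T_C = -9 °C → -9 + 273.15 = 264.15 K.
For a reversible heat pump, COP_HP = T_H/(T_H − T_C) = 297.59/(297.59 − 264.15) = 8.90.

COP_HP ≈ 8.90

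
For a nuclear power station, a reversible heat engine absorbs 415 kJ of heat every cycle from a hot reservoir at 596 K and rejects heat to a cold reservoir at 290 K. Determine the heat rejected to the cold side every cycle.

Q_C ≈ 201.9 kJ

η_rev = 1 − T_C/T_H = 1 − 290.00/596.00 = 0.5134.
For a reversible cycle Q_C/Q_H = T_C/T_H, so Q_C = 415 × 290.00/596.00 = 201.9 kJ.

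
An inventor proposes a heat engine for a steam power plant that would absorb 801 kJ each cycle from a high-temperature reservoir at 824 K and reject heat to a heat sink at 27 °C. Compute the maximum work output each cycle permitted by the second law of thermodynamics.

W_max ≈ 509 kJ

T_C = 27 °C → 27 + 273.15 = 300.15 K.
By the Carnot theorem, η_max = 1 − T_C/T_H = 1 − 300.15/824.00 = 0.6357.
W_max = η_max · Q_H = 0.6357 × 801 = 509 kJ.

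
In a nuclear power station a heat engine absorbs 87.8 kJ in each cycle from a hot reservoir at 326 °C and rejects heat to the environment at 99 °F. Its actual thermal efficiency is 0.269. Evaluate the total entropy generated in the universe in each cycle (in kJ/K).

T_H = 326 °C → 326 + 273.15 = 599.15 K.
T_C = 99 °F → (99 − 32) × 5/9 = 37.22 °C = 310.37 K.
W = η·Q_H = 0.269 × 87.8 = 23.62 kJ, so Q_C = Q_H − W = 64.18 kJ.
Reservoir entropy changes: ΔS_H = −Q_H/T_H = −87.8/599.15 = -0.1465 kJ/K and ΔS_C = +Q_C/T_C = 64.18/310.37 = 0.2068 kJ/K.
ΔS_univ = −Q_H/T_H + Q_C/T_C = 0.0602 kJ/K (> 0, since η = 0.269 < η_Carnot = 0.482).

ΔS_univ ≈ 0.0602 kJ/K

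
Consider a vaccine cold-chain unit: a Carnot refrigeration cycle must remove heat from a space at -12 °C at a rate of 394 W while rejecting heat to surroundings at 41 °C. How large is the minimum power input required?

Ẇ_in ≈ 80.0 W

T_H = 41 °C → 41 + 273.15 = 314.15 K.
T_C = -12 °C → -12 + 273.15 = 261.15 K.
The reversible coefficient of performance is COP_R = T_C/(T_H − T_C) = 261.15/53.00 = 4.9274.
W = Q_C/COP_R = 394/4.9274 = 80.0 W.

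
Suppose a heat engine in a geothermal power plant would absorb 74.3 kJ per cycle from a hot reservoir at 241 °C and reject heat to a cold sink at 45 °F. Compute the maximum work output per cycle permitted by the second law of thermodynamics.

T_H = 241 °C → 241 + 273.15 = 514.15 K.
T_C = 45 °F → (45 − 32) × 5/9 = 7.22 °C = 280.37 K.
No engine can exceed the Carnot limit: η_max = 1 − T_C/T_H = 1 − 280.37/514.15 = 0.4547.
W_max = η_max · Q_H = 0.4547 × 74.3 = 33.78 kJ.

W_max ≈ 33.78 kJ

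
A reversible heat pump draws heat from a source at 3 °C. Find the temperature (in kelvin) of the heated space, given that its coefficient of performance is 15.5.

T_C = 3 °C → 3 + 273.15 = 276.15 K.
COP_HP = T_H/(T_H − T_C) ⇒ T_H = T_C·COP_HP/(COP_HP − 1) = 276.15 × 15.5/(15.5 − 1) = 295 K.

T_H ≈ 295 K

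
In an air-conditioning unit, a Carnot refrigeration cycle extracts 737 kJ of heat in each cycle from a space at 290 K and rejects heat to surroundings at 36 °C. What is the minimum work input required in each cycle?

T_H = 36 °C → 36 + 273.15 = 309.15 K.
The reversible coefficient of performance is COP_R = T_C/(T_H − T_C) = 290.00/19.15 = 15.1436.
W = Q_C/COP_R = 737/15.1436 = 48.7 kJ.

W_in ≈ 48.7 kJ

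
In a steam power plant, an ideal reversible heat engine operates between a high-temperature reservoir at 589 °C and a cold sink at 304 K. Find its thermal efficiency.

η ≈ 0.647

T_H = 589 °C → 589 + 273.15 = 862.15 K.
Since the cycle is reversible, η = 1 − T_C/T_H = 1 − 304.00/862.15 = 0.647.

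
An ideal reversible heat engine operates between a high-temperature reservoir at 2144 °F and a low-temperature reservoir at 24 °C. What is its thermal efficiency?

η ≈ 0.795

T_H = 2144 °F → (2144 − 32) × 5/9 = 1173.33 °C = 1446.48 K.
T_C = 24 °C → 24 + 273.15 = 297.15 K.
The Carnot efficiency is η = 1 − T_C/T_H = 1 − 297.15/1446.48 = 0.795.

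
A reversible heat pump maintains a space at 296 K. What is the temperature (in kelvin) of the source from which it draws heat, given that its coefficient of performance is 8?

COP_HP = T_H/(T_H − T_C) ⇒ T_C = T_H·(COP_HP − 1)/COP_HP = 296.00 × (8 − 1)/8 = 259.0 K.

T_C ≈ 259.0 K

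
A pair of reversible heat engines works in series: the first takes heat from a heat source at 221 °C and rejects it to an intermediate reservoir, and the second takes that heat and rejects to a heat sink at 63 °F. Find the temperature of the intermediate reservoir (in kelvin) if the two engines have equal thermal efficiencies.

T_m ≈ 379 K

T_H = 221 °C → 221 + 273.15 = 494.15 K.
T_C = 63 °F → (63 − 32) × 5/9 = 17.22 °C = 290.37 K.
Equal efficiencies require 1 − T_m/T_H = 1 − T_C/T_m, i.e. T_m/T_H = T_C/T_m, so T_m = √(T_H·T_C) = √(494.15 × 290.37) = 379 K.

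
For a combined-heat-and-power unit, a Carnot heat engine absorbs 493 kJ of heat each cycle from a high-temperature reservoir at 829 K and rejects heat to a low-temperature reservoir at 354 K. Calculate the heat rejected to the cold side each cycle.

Q_C ≈ 210.5 kJ

For a reversible engine, η = 1 − T_C/T_H = 1 − 354.00/829.00 = 0.5730.
For a reversible cycle Q_C/Q_H = T_C/T_H, so Q_C = 493 × 354.00/829.00 = 210.5 kJ.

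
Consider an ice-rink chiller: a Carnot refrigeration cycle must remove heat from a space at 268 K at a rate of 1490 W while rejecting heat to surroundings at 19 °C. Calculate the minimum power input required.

Ẇ_in ≈ 134 W

T_H = 19 °C → 19 + 273.15 = 292.15 K.
For a reversible refrigerator, COP_R = T_C/(T_H − T_C) = 268.00/24.15 = 11.0973.
W = Q_C/COP_R = 1490/11.0973 = 134 W.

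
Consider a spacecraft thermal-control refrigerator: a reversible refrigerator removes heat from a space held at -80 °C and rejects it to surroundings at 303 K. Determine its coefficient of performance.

COP_R ≈ 1.758

T_C = -80 °C → -80 + 273.15 = 193.15 K.
For a reversible refrigerator, COP_R = T_C/(T_H − T_C) = 193.15/(303.00 − 193.15) = 1.758.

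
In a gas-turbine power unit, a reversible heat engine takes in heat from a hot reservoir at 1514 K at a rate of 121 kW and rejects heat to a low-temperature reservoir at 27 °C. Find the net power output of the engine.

T_C = 27 °C → 27 + 273.15 = 300.15 K.
η_rev = 1 − T_C/T_H = 1 − 300.15/1514.00 = 0.8018.
W = η·Q_H = 0.8018 × 121 = 97.0 kW.

Ẇ ≈ 97.0 kW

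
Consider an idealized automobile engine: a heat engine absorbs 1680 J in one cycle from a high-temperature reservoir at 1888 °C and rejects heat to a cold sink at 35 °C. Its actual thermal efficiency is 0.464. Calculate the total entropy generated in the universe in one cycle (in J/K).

ΔS_univ ≈ 2.14 J/K

T_H = 1888 °C → 1888 + 273.15 = 2161.15 K.
T_C = 35 °C → 35 + 273.15 = 308.15 K.
W = η·Q_H = 0.464 × 1680 = 779.5 J, so Q_C = Q_H − W = 900.5 J.
Reservoir entropy changes: ΔS_H = −Q_H/T_H = −1680/2161.15 = -0.7774 J/K and ΔS_C = +Q_C/T_C = 900.5/308.15 = 2.922 J/K.
ΔS_univ = −Q_H/T_H + Q_C/T_C = 2.14 J/K (> 0, since η = 0.464 < η_Carnot = 0.857).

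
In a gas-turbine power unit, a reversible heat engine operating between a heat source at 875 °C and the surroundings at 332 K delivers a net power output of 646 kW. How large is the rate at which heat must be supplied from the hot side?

Q̇_H ≈ 908.8 kW

T_H = 875 °C → 875 + 273.15 = 1148.15 K.
Since the cycle is reversible, η = 1 − T_C/T_H = 1 − 332.00/1148.15 = 0.7108.
Q_H = W/η = 646/0.7108 = 908.8 kW.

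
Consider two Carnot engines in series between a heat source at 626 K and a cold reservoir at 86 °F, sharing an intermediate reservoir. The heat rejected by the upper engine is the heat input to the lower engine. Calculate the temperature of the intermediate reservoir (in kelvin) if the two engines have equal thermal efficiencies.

T_C = 86 °F → (86 − 32) × 5/9 = 30.00 °C = 303.15 K.
Equal efficiencies require 1 − T_m/T_H = 1 − T_C/T_m, i.e. T_m/T_H = T_C/T_m, so T_m = √(T_H·T_C) = √(626.00 × 303.15) = 435.6 K.

T_m ≈ 435.6 K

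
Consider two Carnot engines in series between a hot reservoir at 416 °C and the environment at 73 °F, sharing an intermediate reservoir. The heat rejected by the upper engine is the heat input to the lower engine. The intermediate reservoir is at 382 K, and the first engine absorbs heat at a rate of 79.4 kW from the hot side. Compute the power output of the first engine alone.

T_H = 416 °C → 416 + 273.15 = 689.15 K.
T_C = 73 °F → (73 − 32) × 5/9 = 22.78 °C = 295.93 K.
First-stage efficiency η₁ = 1 − T_m/T_H = 1 − 382.00/689.15 = 0.4457.
W₁ = η₁·Q_H = 0.4457 × 79.4 = 35.39 kW.

Ẇ₁ ≈ 35.39 kW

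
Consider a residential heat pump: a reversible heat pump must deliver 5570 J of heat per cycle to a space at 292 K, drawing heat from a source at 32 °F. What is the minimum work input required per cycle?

T_C = 32 °F → (32 − 32) × 5/9 = 0.00 °C = 273.15 K.
The Carnot heat-pump COP is COP_HP = T_H/(T_H − T_C) = 292.00/18.85 = 15.4907.
W = Q_H/COP_HP = 5570/15.4907 = 360 J.

W_in ≈ 360 J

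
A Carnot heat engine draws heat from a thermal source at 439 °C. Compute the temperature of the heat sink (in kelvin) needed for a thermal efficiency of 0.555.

T_C ≈ 317 K

T_H = 439 °C → 439 + 273.15 = 712.15 K.
From η = 1 − T_C/T_H, T_C = T_H·(1 − η) = 712.15 × (1 − 0.555) = 317 K.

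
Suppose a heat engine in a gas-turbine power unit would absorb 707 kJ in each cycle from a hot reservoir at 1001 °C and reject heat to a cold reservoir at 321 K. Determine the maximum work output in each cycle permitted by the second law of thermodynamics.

T_H = 1001 °C → 1001 + 273.15 = 1274.15 K.
The upper bound on efficiency is η_max = 1 − T_C/T_H = 1 − 321.00/1274.15 = 0.7481.
W_max = η_max · Q_H = 0.7481 × 707 = 529 kJ.

W_max ≈ 529 kJ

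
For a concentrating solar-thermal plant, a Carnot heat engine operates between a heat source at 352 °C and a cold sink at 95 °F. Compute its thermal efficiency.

η ≈ 0.507

T_H = 352 °C → 352 + 273.15 = 625.15 K.
T_C = 95 °F → (95 − 32) × 5/9 = 35.00 °C = 308.15 K.
η_rev = 1 − T_C/T_H = 1 − 308.15/625.15 = 0.507.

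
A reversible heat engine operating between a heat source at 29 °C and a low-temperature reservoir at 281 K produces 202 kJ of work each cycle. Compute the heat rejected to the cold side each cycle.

Q_C ≈ 2684 kJ

T_H = 29 °C → 29 + 273.15 = 302.15 K.
η_rev = 1 − T_C/T_H = 1 − 281.00/302.15 = 0.0700.
Since Q_C/Q_H = T_C/T_H and Q_H = W/η, Q_C = W·T_C/(T_H − T_C) = 202 × 281.00/21.15 = 2684 kJ.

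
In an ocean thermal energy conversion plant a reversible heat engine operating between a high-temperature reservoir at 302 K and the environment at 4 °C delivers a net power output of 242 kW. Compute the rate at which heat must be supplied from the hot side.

Q̇_H ≈ 2941 kW

T_C = 4 °C → 4 + 273.15 = 277.15 K.
Since the cycle is reversible, η = 1 − T_C/T_H = 1 − 277.15/302.00 = 0.0823.
Q_H = W/η = 242/0.0823 = 2941 kW.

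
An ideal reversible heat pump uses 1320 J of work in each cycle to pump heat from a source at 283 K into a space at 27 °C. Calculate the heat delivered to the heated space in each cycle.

T_H = 27 °C → 27 + 273.15 = 300.15 K.
For a reversible heat pump, COP_HP = T_H/(T_H − T_C) = 300.15/17.15 = 17.5015.
Q_H = COP_HP · W = 17.5015 × 1320 = 23100 J.

Q_H ≈ 23100 J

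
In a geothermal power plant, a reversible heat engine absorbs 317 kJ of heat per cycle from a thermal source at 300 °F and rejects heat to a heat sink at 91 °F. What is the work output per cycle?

W ≈ 87.2 kJ

T_H = 300 °F → (300 − 32) × 5/9 = 148.89 °C = 422.04 K.
T_C = 91 °F → (91 − 32) × 5/9 = 32.78 °C = 305.93 K.
The Carnot efficiency is η = 1 − T_C/T_H = 1 − 305.93/422.04 = 0.2751.
W = η·Q_H = 0.2751 × 317 = 87.2 kJ.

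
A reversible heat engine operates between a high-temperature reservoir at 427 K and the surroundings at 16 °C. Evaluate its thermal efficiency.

T_C = 16 °C → 16 + 273.15 = 289.15 K.
Since the cycle is reversible, η = 1 − T_C/T_H = 1 − 289.15/427.00 = 0.323.

η ≈ 0.323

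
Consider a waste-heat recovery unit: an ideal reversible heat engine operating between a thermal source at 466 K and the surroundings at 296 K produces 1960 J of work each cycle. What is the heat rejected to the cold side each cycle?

Q_C ≈ 3413 J

For a reversible engine, η = 1 − T_C/T_H = 1 − 296.00/466.00 = 0.3648.
Since Q_C/Q_H = T_C/T_H and Q_H = W/η, Q_C = W·T_C/(T_H − T_C) = 1960 × 296.00/170.00 = 3413 J.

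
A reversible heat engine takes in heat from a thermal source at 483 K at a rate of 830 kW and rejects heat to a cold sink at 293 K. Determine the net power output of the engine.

Carnot efficiency: η = 1 − T_C/T_H = 1 − 293.00/483.00 = 0.3934.
W = η·Q_H = 0.3934 × 830 = 326.5 kW.

Ẇ ≈ 326.5 kW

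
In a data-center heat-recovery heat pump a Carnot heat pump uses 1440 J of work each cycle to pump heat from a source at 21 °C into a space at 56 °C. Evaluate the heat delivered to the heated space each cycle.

Q_H ≈ 13500 J

T_H = 56 °C → 56 + 273.15 = 329.15 K.
T_C = 21 °C → 21 + 273.15 = 294.15 K.
For a reversible heat pump, COP_HP = T_H/(T_H − T_C) = 329.15/35.00 = 9.4043.
Q_H = COP_HP · W = 9.4043 × 1440 = 13500 J.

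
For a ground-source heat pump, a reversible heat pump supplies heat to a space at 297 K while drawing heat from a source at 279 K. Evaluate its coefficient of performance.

COP_HP = T_H/(T_H − T_C) = 297.00/(297.00 − 279.00) = 16.5.

COP_HP ≈ 16.5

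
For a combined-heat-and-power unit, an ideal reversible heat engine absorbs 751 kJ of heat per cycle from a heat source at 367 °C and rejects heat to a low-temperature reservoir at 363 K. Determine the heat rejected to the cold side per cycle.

Q_C ≈ 426 kJ

T_H = 367 °C → 367 + 273.15 = 640.15 K.
η_rev = 1 − T_C/T_H = 1 − 363.00/640.15 = 0.4329.
For a reversible cycle Q_C/Q_H = T_C/T_H, so Q_C = 751 × 363.00/640.15 = 426 kJ.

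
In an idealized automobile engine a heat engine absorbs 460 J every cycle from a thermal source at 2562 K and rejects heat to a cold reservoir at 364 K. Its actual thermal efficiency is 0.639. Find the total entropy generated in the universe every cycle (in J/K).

ΔS_univ ≈ 0.277 J/K

W = η·Q_H = 0.639 × 460 = 293.9 J, so Q_C = Q_H − W = 166.1 J.
Entropy balance on the reservoirs: −Q_H/T_H = -0.1795 J/K, +Q_C/T_C = 0.4562 J/K.
ΔS_univ = −Q_H/T_H + Q_C/T_C = 0.277 J/K (> 0, since η = 0.639 < η_Carnot = 0.858).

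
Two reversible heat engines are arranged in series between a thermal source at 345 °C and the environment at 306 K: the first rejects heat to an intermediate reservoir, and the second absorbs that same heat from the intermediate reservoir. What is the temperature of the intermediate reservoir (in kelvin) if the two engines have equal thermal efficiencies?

T_m ≈ 435 K

T_H = 345 °C → 345 + 273.15 = 618.15 K.
Equal efficiencies require 1 − T_m/T_H = 1 − T_C/T_m, i.e. T_m/T_H = T_C/T_m, so T_m = √(T_H·T_C) = √(618.15 × 306.00) = 435 K.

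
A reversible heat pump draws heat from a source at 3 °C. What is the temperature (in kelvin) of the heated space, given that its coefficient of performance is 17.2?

T_H ≈ 293.2 K

T_C = 3 °C → 3 + 273.15 = 276.15 K.
COP_HP = T_H/(T_H − T_C) ⇒ T_H = T_C·COP_HP/(COP_HP − 1) = 276.15 × 17.2/(17.2 − 1) = 293.2 K.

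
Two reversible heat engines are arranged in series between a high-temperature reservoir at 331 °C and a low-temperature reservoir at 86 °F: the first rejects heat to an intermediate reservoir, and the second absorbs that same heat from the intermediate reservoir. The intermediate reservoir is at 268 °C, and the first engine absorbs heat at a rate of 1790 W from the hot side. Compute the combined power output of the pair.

Ẇ_total ≈ 892 W

T_H = 331 °C → 331 + 273.15 = 604.15 K.
T_C = 86 °F → (86 − 32) × 5/9 = 30.00 °C = 303.15 K.
Two reversible stages in series are equivalent to a single Carnot engine between T_H and T_C, so η_total = 1 − T_C/T_H = 1 − 303.15/604.15 = 0.4982.
W_total = η_total · Q_H = 0.4982 × 1790 = 892 W.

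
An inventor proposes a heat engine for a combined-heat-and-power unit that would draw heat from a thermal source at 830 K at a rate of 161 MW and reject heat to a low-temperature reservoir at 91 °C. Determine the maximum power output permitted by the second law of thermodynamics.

T_C = 91 °C → 91 + 273.15 = 364.15 K.
No engine can exceed the Carnot limit: η_max = 1 − T_C/T_H = 1 − 364.15/830.00 = 0.5613.
W_max = η_max · Q_H = 0.5613 × 161 = 90.4 MW.

Ẇ_max ≈ 90.4 MW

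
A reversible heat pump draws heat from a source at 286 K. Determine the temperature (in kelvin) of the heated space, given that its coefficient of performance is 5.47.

T_H ≈ 350 K

COP_HP = T_H/(T_H − T_C) ⇒ T_H = T_C·COP_HP/(COP_HP − 1) = 286.00 × 5.47/(5.47 − 1) = 350 K.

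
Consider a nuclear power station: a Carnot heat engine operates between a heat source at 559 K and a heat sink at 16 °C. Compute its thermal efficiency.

T_C = 16 °C → 16 + 273.15 = 289.15 K.
Since the cycle is reversible, η = 1 − T_C/T_H = 1 − 289.15/559.00 = 0.4827.

η ≈ 0.4827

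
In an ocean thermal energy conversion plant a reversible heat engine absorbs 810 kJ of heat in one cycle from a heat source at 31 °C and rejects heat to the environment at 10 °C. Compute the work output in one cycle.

W ≈ 55.9 kJ

T_H = 31 °C → 31 + 273.15 = 304.15 K.
T_C = 10 °C → 10 + 273.15 = 283.15 K.
Carnot efficiency: η = 1 − T_C/T_H = 1 − 283.15/304.15 = 0.0690.
W = η·Q_H = 0.0690 × 810 = 55.9 kJ.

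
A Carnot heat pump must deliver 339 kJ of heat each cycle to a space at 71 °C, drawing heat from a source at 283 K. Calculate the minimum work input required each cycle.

T_H = 71 °C → 71 + 273.15 = 344.15 K.
For a reversible heat pump, COP_HP = T_H/(T_H − T_C) = 344.15/61.15 = 5.6280.
W = Q_H/COP_HP = 339/5.6280 = 60.2 kJ.

W_in ≈ 60.2 kJ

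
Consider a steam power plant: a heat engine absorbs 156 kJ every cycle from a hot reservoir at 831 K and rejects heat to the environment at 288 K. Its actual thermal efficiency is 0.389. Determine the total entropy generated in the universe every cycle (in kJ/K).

ΔS_univ ≈ 0.143 kJ/K

W = η·Q_H = 0.389 × 156 = 60.68 kJ, so Q_C = Q_H − W = 95.32 kJ.
The hot reservoir loses entropy Q_H/T_H = 156/831.00 = 0.1877 kJ/K; the cold reservoir gains Q_C/T_C = 95.32/288.00 = 0.3310 kJ/K.
ΔS_univ = −Q_H/T_H + Q_C/T_C = 0.143 kJ/K (> 0, since η = 0.389 < η_Carnot = 0.653).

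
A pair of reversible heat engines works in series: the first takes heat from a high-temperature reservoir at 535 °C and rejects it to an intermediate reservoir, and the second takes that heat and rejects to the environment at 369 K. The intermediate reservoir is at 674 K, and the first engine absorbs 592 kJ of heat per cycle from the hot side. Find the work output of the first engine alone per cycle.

W₁ ≈ 98.3 kJ

T_H = 535 °C → 535 + 273.15 = 808.15 K.
First-stage efficiency η₁ = 1 − T_m/T_H = 1 − 674.00/808.15 = 0.1660.
W₁ = η₁·Q_H = 0.1660 × 592 = 98.3 kJ.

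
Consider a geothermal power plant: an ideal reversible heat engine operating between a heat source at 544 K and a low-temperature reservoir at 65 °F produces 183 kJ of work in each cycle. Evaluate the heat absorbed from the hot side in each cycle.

T_C = 65 °F → (65 − 32) × 5/9 = 18.33 °C = 291.48 K.
Carnot efficiency: η = 1 − T_C/T_H = 1 − 291.48/544.00 = 0.4642.
Q_H = W/η = 183/0.4642 = 394 kJ.

Q_H ≈ 394 kJ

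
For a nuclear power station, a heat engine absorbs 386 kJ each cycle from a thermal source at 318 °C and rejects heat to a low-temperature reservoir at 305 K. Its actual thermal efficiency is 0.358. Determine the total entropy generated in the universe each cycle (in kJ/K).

T_H = 318 °C → 318 + 273.15 = 591.15 K.
W = η·Q_H = 0.358 × 386 = 138.2 kJ, so Q_C = Q_H − W = 247.8 kJ.
Reservoir entropy changes: ΔS_H = −Q_H/T_H = −386/591.15 = -0.6530 kJ/K and ΔS_C = +Q_C/T_C = 247.8/305.00 = 0.8125 kJ/K.
ΔS_univ = −Q_H/T_H + Q_C/T_C = 0.1595 kJ/K (> 0, since η = 0.358 < η_Carnot = 0.484).

ΔS_univ ≈ 0.1595 kJ/K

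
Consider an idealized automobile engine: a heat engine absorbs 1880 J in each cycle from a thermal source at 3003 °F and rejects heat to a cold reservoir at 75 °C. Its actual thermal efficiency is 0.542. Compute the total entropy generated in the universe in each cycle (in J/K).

T_H = 3003 °F → (3003 − 32) × 5/9 = 1650.56 °C = 1923.71 K.
T_C = 75 °C → 75 + 273.15 = 348.15 K.
W = η·Q_H = 0.542 × 1880 = 1019 J, so Q_C = Q_H − W = 861.0 J.
Reservoir entropy changes: ΔS_H = −Q_H/T_H = −1880/1923.71 = -0.9773 J/K and ΔS_C = +Q_C/T_C = 861.0/348.15 = 2.473 J/K.
ΔS_univ = −Q_H/T_H + Q_C/T_C = 1.496 J/K (> 0, since η = 0.542 < η_Carnot = 0.819).

ΔS_univ ≈ 1.496 J/K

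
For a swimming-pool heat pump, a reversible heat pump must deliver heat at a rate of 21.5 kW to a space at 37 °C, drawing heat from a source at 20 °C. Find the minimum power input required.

T_H = 37 °C → 37 + 273.15 = 310.15 K.
T_C = 20 °C → 20 + 273.15 = 293.15 K.
Reversible heating COP: COP_HP = T_H/(T_H − T_C) = 310.15/17.00 = 18.2441.
W = Q_H/COP_HP = 21.5/18.2441 = 1.18 kW.

Ẇ_in ≈ 1.18 kW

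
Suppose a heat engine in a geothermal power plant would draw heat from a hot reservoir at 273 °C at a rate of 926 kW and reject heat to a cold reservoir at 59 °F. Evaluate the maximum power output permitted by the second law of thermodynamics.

T_H = 273 °C → 273 + 273.15 = 546.15 K.
T_C = 59 °F → (59 − 32) × 5/9 = 15.00 °C = 288.15 K.
No engine can exceed the Carnot limit: η_max = 1 − T_C/T_H = 1 − 288.15/546.15 = 0.4724.
W_max = η_max · Q_H = 0.4724 × 926 = 437 kW.

Ẇ_max ≈ 437 kW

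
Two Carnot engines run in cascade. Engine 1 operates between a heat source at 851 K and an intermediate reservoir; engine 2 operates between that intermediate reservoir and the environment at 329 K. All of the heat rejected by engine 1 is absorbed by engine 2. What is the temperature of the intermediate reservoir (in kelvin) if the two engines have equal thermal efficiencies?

Equal efficiencies require 1 − T_m/T_H = 1 − T_C/T_m, i.e. T_m/T_H = T_C/T_m, so T_m = √(T_H·T_C) = √(851.00 × 329.00) = 529 K.

T_m ≈ 529 K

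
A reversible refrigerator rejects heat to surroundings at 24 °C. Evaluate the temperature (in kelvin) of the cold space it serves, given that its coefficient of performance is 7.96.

T_H = 24 °C → 24 + 273.15 = 297.15 K.
COP_R = T_C/(T_H − T_C) ⇒ T_C = T_H·COP_R/(1 + COP_R) = 297.15 × 7.96/(1 + 7.96) = 264.0 K.

T_C ≈ 264.0 K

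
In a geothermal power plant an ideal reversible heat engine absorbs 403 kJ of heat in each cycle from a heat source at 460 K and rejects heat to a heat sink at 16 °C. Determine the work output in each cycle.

T_C = 16 °C → 16 + 273.15 = 289.15 K.
For a reversible engine, η = 1 − T_C/T_H = 1 − 289.15/460.00 = 0.3714.
W = η·Q_H = 0.3714 × 403 = 149.7 kJ.

W ≈ 149.7 kJ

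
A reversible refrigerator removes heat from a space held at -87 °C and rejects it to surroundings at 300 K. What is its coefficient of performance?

COP_R ≈ 1.64

T_C = -87 °C → -87 + 273.15 = 186.15 K.
COP_R = T_C/(T_H − T_C) = 186.15/(300.00 − 186.15) = 1.64.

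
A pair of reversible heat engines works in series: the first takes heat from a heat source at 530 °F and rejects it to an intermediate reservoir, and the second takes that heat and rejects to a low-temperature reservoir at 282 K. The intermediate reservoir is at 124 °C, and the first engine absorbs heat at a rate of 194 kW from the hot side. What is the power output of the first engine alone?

T_H = 530 °F → (530 − 32) × 5/9 = 276.67 °C = 549.82 K.
T_m = 124 °C → 124 + 273.15 = 397.15 K.
First-stage efficiency η₁ = 1 − T_m/T_H = 1 − 397.15/549.82 = 0.2777.
W₁ = η₁·Q_H = 0.2777 × 194 = 53.9 kW.

Ẇ₁ ≈ 53.9 kW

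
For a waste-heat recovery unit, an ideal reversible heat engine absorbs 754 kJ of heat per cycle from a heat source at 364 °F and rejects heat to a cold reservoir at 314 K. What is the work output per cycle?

W ≈ 237 kJ

T_H = 364 °F → (364 − 32) × 5/9 = 184.44 °C = 457.59 K.
For a reversible engine, η = 1 − T_C/T_H = 1 − 314.00/457.59 = 0.3138.
W = η·Q_H = 0.3138 × 754 = 237 kJ.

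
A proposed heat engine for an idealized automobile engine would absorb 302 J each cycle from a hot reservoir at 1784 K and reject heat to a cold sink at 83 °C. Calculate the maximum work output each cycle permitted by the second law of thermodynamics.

T_C = 83 °C → 83 + 273.15 = 356.15 K.
The second-law ceiling is the Carnot efficiency, η_max = 1 − T_C/T_H = 1 − 356.15/1784.00 = 0.8004.
W_max = η_max · Q_H = 0.8004 × 302 = 242 J.

W_max ≈ 242 J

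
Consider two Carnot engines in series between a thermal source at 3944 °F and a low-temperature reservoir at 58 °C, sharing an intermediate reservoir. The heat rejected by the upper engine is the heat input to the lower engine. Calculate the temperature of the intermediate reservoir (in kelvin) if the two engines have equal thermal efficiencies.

T_H = 3944 °F → (3944 − 32) × 5/9 = 2173.33 °C = 2446.48 K.
T_C = 58 °C → 58 + 273.15 = 331.15 K.
Equal efficiencies require 1 − T_m/T_H = 1 − T_C/T_m, i.e. T_m/T_H = T_C/T_m, so T_m = √(T_H·T_C) = √(2446.48 × 331.15) = 900.1 K.

T_m ≈ 900.1 K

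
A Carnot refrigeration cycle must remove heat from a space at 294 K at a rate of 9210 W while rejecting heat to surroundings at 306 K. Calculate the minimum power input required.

Carnot COP: COP_R = T_C/(T_H − T_C) = 294.00/12.00 = 24.5000.
W = Q_C/COP_R = 9210/24.5000 = 376 W.

Ẇ_in ≈ 376 W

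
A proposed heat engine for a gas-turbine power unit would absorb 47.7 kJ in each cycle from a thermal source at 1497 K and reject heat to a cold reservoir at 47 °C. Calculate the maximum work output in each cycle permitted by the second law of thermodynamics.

W_max ≈ 37.5 kJ

T_C = 47 °C → 47 + 273.15 = 320.15 K.
No engine can exceed the Carnot limit: η_max = 1 − T_C/T_H = 1 − 320.15/1497.00 = 0.7861.
W_max = η_max · Q_H = 0.7861 × 47.7 = 37.5 kJ.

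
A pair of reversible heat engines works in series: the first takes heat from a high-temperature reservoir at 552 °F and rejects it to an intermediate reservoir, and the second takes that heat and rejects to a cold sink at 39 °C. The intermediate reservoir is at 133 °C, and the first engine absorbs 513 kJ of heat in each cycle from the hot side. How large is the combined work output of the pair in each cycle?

T_H = 552 °F → (552 − 32) × 5/9 = 288.89 °C = 562.04 K.
T_C = 39 °C → 39 + 273.15 = 312.15 K.
Two reversible stages in series are equivalent to a single Carnot engine between T_H and T_C, so η_total = 1 − T_C/T_H = 1 − 312.15/562.04 = 0.4446.
W_total = η_total · Q_H = 0.4446 × 513 = 228 kJ.

W_total ≈ 228 kJ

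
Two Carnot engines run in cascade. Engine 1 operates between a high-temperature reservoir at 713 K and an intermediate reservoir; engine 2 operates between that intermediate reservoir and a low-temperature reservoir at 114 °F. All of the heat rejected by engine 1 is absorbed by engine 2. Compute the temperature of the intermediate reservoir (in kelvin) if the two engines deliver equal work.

T_C = 114 °F → (114 − 32) × 5/9 = 45.56 °C = 318.71 K.
For reversible stages Q_m = Q_H·(T_m/T_H). Setting W₁ = Q_H(1 − T_m/T_H) equal to W₂ = Q_m(1 − T_C/T_m) = Q_H·(T_m − T_C)/T_H gives T_H − T_m = T_m − T_C, so T_m = (T_H + T_C)/2 = (713.00 + 318.71)/2 = 515.9 K.

T_m ≈ 515.9 K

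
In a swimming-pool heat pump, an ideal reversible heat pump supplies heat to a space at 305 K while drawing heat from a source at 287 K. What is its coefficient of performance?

COP_HP ≈ 16.94

Reversible heating COP: COP_HP = T_H/(T_H − T_C) = 305.00/(305.00 − 287.00) = 16.94.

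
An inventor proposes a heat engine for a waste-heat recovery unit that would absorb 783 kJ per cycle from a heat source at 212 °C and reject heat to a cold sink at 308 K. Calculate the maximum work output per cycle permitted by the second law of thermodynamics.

T_H = 212 °C → 212 + 273.15 = 485.15 K.
By the Carnot theorem, η_max = 1 − T_C/T_H = 1 − 308.00/485.15 = 0.3651.
W_max = η_max · Q_H = 0.3651 × 783 = 285.9 kJ.

W_max ≈ 285.9 kJ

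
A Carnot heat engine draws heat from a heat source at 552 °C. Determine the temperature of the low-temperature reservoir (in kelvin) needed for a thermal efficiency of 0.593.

T_C ≈ 336 K

T_H = 552 °C → 552 + 273.15 = 825.15 K.
From η = 1 − T_C/T_H, T_C = T_H·(1 − η) = 825.15 × (1 − 0.593) = 336 K.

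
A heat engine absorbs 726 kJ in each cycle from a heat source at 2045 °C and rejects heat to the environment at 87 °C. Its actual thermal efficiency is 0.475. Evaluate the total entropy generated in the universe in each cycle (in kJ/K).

T_H = 2045 °C → 2045 + 273.15 = 2318.15 K.
T_C = 87 °C → 87 + 273.15 = 360.15 K.
W = η·Q_H = 0.475 × 726 = 344.8 kJ, so Q_C = Q_H − W = 381.2 kJ.
The hot reservoir loses entropy Q_H/T_H = 726/2318.15 = 0.3132 kJ/K; the cold reservoir gains Q_C/T_C = 381.2/360.15 = 1.058 kJ/K.
ΔS_univ = −Q_H/T_H + Q_C/T_C = 0.7451 kJ/K (> 0, since η = 0.475 < η_Carnot = 0.845).

ΔS_univ ≈ 0.7451 kJ/K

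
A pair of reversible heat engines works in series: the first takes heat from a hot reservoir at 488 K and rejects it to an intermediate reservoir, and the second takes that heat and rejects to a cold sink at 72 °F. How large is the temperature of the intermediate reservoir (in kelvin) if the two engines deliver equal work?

T_m ≈ 392 K

T_C = 72 °F → (72 − 32) × 5/9 = 22.22 °C = 295.37 K.
For reversible stages Q_m = Q_H·(T_m/T_H). Setting W₁ = Q_H(1 − T_m/T_H) equal to W₂ = Q_m(1 − T_C/T_m) = Q_H·(T_m − T_C)/T_H gives T_H − T_m = T_m − T_C, so T_m = (T_H + T_C)/2 = (488.00 + 295.37)/2 = 392 K.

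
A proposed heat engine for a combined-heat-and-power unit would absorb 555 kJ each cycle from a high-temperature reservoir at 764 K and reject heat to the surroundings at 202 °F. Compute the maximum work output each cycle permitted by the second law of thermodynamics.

W_max ≈ 288 kJ

T_C = 202 °F → (202 − 32) × 5/9 = 94.44 °C = 367.59 K.
The second-law ceiling is the Carnot efficiency, η_max = 1 − T_C/T_H = 1 − 367.59/764.00 = 0.5189.
W_max = η_max · Q_H = 0.5189 × 555 = 288 kJ.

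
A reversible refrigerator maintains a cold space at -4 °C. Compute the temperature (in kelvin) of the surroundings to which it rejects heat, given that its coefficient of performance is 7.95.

T_C = -4 °C → -4 + 273.15 = 269.15 K.
COP_R = T_C/(T_H − T_C) ⇒ T_H = T_C·(1 + 1/COP_R) = 269.15 × (1 + 1/7.95) = 303.0 K.

T_H ≈ 303.0 K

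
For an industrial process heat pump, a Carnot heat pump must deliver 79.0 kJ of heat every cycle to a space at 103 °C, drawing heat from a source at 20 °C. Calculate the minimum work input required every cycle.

W_in ≈ 17.4 kJ

T_H = 103 °C → 103 + 273.15 = 376.15 K.
T_C = 20 °C → 20 + 273.15 = 293.15 K.
COP_HP = T_H/(T_H − T_C) = 376.15/83.00 = 4.5319.
W = Q_H/COP_HP = 79.0/4.5319 = 17.4 kJ.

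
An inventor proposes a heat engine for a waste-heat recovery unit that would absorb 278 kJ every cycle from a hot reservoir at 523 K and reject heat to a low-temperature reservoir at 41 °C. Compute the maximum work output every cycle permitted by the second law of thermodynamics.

T_C = 41 °C → 41 + 273.15 = 314.15 K.
By the Carnot theorem, η_max = 1 − T_C/T_H = 1 − 314.15/523.00 = 0.3993.
W_max = η_max · Q_H = 0.3993 × 278 = 111.0 kJ.

W_max ≈ 111.0 kJ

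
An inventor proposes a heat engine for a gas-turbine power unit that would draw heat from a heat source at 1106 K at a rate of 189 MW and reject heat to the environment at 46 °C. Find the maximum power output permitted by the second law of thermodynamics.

T_C = 46 °C → 46 + 273.15 = 319.15 K.
No engine can exceed the Carnot limit: η_max = 1 − T_C/T_H = 1 − 319.15/1106.00 = 0.7114.
W_max = η_max · Q_H = 0.7114 × 189 = 134.5 MW.

Ẇ_max ≈ 134.5 MW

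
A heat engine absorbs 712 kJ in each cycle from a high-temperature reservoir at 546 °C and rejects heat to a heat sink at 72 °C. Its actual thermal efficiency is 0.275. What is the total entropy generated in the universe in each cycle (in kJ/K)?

ΔS_univ ≈ 0.626 kJ/K

T_H = 546 °C → 546 + 273.15 = 819.15 K.
T_C = 72 °C → 72 + 273.15 = 345.15 K.
W = η·Q_H = 0.275 × 712 = 195.8 kJ, so Q_C = Q_H − W = 516.2 kJ.
Reservoir entropy changes: ΔS_H = −Q_H/T_H = −712/819.15 = -0.8692 kJ/K and ΔS_C = +Q_C/T_C = 516.2/345.15 = 1.496 kJ/K.
ΔS_univ = −Q_H/T_H + Q_C/T_C = 0.626 kJ/K (> 0, since η = 0.275 < η_Carnot = 0.579).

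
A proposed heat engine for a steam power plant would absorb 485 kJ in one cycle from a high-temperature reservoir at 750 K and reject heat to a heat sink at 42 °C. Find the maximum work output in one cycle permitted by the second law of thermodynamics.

W_max ≈ 281.2 kJ

T_C = 42 °C → 42 + 273.15 = 315.15 K.
No engine can exceed the Carnot limit: η_max = 1 − T_C/T_H = 1 − 315.15/750.00 = 0.5798.
W_max = η_max · Q_H = 0.5798 × 485 = 281.2 kJ.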